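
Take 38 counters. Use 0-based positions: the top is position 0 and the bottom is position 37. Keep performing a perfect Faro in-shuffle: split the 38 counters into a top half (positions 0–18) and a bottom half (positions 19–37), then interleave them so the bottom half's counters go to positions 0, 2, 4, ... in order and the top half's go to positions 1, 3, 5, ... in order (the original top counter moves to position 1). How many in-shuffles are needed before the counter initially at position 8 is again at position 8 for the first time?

12

Follow position 8 under repeated in-shuffles:
8 → 17 → 35 → 32 → 26 → 14 → 29 → 20 → 2 → 5 → 11 → 23 → 8
It first returns after 12 in-shuffles.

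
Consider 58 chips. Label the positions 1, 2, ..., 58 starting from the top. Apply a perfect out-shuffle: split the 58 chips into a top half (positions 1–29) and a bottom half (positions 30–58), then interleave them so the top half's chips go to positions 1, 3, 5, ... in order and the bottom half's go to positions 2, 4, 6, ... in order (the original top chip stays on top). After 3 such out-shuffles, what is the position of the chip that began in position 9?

Track the chip's position through each out-shuffle:
9 → 17 → 33 → 8

8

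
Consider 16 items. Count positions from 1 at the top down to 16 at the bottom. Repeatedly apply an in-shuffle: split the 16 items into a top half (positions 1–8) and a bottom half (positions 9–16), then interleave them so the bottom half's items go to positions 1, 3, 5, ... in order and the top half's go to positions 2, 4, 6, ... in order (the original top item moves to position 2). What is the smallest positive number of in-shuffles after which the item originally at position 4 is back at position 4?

Follow position 4 under repeated in-shuffles:
4 → 8 → 16 → 15 → 13 → 9 → 1 → 2 → 4
It first returns after 8 in-shuffles.

8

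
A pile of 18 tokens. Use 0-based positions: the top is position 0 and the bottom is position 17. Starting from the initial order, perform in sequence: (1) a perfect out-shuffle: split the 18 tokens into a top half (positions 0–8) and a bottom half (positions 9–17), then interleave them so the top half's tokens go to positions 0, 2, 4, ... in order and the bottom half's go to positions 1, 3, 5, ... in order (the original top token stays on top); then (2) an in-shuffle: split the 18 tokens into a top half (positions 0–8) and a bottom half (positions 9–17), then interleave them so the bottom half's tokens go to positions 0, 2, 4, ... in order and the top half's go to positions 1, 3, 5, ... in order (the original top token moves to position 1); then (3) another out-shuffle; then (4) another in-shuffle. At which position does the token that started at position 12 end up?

8

Track the token from position 12 forward through each operation:
  after op 1 (out-shuffle): 12 → 7
  after op 2 (in-shuffle): 7 → 15
  after op 3 (out-shuffle): 15 → 13
  after op 4 (in-shuffle): 13 → 8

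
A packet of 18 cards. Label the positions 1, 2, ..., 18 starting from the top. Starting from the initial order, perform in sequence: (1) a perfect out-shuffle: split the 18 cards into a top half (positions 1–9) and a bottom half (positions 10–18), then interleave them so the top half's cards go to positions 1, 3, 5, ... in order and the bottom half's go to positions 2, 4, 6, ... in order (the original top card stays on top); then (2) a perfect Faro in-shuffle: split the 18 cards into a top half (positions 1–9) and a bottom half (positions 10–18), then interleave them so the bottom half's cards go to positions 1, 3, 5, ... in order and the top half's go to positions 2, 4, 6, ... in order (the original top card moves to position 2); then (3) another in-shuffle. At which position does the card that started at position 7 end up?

Track the card from position 7 forward through each operation:
  after op 1 (out-shuffle): 7 → 13
  after op 2 (in-shuffle): 13 → 7
  after op 3 (in-shuffle): 7 → 14

14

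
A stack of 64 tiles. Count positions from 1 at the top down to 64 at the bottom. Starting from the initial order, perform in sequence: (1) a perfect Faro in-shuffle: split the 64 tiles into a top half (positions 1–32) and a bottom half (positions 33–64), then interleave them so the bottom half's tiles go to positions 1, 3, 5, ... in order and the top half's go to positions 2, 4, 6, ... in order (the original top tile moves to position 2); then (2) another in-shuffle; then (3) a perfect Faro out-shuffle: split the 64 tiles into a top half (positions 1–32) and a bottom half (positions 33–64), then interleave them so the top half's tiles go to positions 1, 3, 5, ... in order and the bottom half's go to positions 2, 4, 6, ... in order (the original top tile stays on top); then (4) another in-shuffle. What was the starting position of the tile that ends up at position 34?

Undo the operations in reverse order, starting from position 34:
  undo op 4 (in-shuffle, from top half): 34 ← 17
  undo op 3 (out-shuffle, from top half): 17 ← 9
  undo op 2 (in-shuffle, from bottom half): 9 ← 37
  undo op 1 (in-shuffle, from bottom half): 37 ← 51
So the tile at position 34 came from original position 51.

51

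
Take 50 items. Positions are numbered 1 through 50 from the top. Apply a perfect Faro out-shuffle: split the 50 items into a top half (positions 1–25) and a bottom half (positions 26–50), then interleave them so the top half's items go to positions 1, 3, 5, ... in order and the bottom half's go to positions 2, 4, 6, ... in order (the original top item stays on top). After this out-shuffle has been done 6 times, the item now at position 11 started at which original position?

Work backwards from position 11, undoing one out-shuffle at a time:
11 ← 6 ← 28 ← 39 ← 20 ← 35 ← 18
So the item now at position 11 started at position 18.

18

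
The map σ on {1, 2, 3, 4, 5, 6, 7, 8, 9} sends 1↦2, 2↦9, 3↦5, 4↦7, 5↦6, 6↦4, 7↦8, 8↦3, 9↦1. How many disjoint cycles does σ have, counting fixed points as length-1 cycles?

2

Cycle decomposition: (1 2 9) (3 5 6 4 7 8).
2 cycles.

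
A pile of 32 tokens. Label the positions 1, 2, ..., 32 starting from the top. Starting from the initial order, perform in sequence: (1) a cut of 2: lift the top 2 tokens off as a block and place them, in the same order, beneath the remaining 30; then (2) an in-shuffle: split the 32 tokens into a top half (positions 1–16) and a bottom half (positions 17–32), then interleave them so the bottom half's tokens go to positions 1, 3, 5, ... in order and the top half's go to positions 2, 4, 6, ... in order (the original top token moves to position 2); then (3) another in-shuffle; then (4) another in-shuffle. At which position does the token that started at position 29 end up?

Track the token from position 29 forward through each operation:
  after op 1 (cut 2): 29 → 27
  after op 2 (in-shuffle): 27 → 21
  after op 3 (in-shuffle): 21 → 9
  after op 4 (in-shuffle): 9 → 18

18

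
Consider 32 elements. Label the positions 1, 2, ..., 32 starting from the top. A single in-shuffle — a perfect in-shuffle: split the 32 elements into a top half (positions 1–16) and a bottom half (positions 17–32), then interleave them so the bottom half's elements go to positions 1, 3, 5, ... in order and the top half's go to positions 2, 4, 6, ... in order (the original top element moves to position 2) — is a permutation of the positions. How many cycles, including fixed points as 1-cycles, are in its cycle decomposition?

Trace each unvisited position around until it returns:
(1 2 4 8 16 32 31 29 25 17) (3 6 12 24 15 30 27 21 9 18) (5 10 20 7 14 28 23 13 26 19) (11 22)
4 cycles in total.

4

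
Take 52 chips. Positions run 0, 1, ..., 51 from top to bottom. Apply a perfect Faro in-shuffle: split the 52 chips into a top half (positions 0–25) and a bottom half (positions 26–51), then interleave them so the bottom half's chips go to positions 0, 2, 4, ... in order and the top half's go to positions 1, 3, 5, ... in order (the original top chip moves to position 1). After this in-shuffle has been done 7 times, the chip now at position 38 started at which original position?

Work backwards from position 38, undoing one in-shuffle at a time:
38 ← 45 ← 22 ← 37 ← 18 ← 35 ← 17 ← 8
So the chip now at position 38 started at position 8.

8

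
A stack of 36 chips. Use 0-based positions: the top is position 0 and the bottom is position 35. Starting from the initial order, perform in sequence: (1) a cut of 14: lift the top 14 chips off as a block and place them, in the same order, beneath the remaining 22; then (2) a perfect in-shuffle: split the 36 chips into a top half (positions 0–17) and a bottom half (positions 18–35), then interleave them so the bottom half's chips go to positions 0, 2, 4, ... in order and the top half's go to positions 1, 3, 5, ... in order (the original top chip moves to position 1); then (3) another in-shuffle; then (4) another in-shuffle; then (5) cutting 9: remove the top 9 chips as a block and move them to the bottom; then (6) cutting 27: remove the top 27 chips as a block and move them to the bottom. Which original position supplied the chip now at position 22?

Undo the operations in reverse order, starting from position 22:
  undo op 6 (cut 27): 22 ← 13
  undo op 5 (cut 9): 13 ← 22
  undo op 4 (in-shuffle, from bottom half): 22 ← 29
  undo op 3 (in-shuffle, from top half): 29 ← 14
  undo op 2 (in-shuffle, from bottom half): 14 ← 25
  undo op 1 (cut 14): 25 ← 3
So the chip at position 22 came from original position 3.

3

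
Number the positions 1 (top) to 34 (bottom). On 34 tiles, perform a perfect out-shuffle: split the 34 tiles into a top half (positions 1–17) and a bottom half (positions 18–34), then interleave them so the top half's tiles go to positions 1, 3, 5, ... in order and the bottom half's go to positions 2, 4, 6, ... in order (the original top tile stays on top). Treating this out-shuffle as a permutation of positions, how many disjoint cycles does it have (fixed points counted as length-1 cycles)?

Trace each unvisited position around until it returns:
(1) (2 3 5 9 17 33 32 30 26 18) (4 7 13 25 16 31 28 22 10 19) (6 11 21 8 15 29 24 14 27 20) (12 23) (34)
6 cycles in total.

6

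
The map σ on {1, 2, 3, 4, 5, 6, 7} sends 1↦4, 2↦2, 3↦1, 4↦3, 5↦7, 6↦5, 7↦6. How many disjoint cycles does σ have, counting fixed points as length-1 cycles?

Cycle decomposition: (1 4 3) (2) (5 7 6).
3 cycles.

3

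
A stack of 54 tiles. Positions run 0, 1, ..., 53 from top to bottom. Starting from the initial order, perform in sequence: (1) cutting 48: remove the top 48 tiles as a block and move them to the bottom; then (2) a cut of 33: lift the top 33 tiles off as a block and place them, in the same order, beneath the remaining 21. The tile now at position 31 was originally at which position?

4

Undo the operations in reverse order, starting from position 31:
  undo op 2 (cut 33): 31 ← 10
  undo op 1 (cut 48): 10 ← 4
So the tile at position 31 came from original position 4.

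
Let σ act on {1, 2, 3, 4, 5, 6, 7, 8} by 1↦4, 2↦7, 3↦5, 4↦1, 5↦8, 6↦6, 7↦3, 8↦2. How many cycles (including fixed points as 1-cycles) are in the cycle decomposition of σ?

3

Cycle decomposition: (1 4) (2 7 3 5 8) (6).
3 cycles.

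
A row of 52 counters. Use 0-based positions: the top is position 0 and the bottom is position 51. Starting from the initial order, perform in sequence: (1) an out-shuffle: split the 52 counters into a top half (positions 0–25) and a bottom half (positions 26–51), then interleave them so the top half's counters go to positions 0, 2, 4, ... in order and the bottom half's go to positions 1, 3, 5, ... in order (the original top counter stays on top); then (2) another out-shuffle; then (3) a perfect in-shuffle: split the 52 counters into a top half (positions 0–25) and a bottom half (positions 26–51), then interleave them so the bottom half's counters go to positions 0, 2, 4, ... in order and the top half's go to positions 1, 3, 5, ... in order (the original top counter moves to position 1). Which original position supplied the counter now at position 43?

Undo the operations in reverse order, starting from position 43:
  undo op 3 (in-shuffle, from top half): 43 ← 21
  undo op 2 (out-shuffle, from bottom half): 21 ← 36
  undo op 1 (out-shuffle, from top half): 36 ← 18
So the counter at position 43 came from original position 18.

18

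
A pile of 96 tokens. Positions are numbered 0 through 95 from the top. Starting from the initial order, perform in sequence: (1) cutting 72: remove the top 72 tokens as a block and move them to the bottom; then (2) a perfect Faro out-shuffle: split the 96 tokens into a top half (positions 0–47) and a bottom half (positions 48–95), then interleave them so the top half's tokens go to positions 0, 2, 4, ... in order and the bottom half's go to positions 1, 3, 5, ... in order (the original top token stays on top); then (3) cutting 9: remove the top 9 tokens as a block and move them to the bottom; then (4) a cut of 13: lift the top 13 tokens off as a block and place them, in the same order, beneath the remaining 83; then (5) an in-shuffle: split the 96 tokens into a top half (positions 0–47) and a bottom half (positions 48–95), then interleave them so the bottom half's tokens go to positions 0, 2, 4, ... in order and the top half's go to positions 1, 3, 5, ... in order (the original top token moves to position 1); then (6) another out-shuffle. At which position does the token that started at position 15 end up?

Track the token from position 15 forward through each operation:
  after op 1 (cut 72): 15 → 39
  after op 2 (out-shuffle): 39 → 78
  after op 3 (cut 9): 78 → 69
  after op 4 (cut 13): 69 → 56
  after op 5 (in-shuffle): 56 → 16
  after op 6 (out-shuffle): 16 → 32

32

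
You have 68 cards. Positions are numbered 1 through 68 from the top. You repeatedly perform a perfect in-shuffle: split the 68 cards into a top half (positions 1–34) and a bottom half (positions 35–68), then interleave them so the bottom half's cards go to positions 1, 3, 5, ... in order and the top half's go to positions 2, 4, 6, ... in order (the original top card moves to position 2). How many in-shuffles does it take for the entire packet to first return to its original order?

22

The in-shuffle permutes the 68 positions with cycle lengths [2, 11, 11, 22, 22].
Every card is home exactly when every cycle has completed a whole number of laps, i.e. after lcm(2, 11, 22) = 22 in-shuffles.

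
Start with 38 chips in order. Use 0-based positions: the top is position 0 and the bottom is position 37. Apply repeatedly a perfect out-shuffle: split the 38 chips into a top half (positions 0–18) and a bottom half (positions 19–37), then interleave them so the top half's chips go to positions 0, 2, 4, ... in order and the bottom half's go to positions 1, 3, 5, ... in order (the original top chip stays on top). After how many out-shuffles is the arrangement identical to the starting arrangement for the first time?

The out-shuffle permutes the 38 positions with cycle lengths [1, 1, 36].
Every chip is home exactly when every cycle has completed a whole number of laps, i.e. after lcm(1, 36) = 36 out-shuffles.

36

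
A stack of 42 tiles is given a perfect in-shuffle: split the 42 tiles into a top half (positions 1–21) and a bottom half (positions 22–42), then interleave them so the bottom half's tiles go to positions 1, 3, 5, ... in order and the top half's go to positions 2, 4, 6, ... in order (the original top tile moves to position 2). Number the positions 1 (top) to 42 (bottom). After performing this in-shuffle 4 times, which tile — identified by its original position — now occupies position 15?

Work backwards from position 15, undoing one in-shuffle at a time:
15 ← 29 ← 36 ← 18 ← 9
So the tile now at position 15 started at position 9.

9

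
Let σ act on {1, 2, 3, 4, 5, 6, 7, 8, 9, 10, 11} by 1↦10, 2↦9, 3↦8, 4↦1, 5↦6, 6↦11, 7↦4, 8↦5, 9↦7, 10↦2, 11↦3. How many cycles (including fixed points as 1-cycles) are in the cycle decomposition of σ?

2

Cycle decomposition: (1 10 2 9 7 4) (3 8 5 6 11).
2 cycles.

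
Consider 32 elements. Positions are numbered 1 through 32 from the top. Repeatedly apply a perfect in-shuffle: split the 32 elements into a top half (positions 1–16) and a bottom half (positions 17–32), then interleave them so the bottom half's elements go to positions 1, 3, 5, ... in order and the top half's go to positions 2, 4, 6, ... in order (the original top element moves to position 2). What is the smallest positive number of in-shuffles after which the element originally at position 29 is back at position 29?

Follow position 29 under repeated in-shuffles:
29 → 25 → 17 → 1 → 2 → 4 → 8 → 16 → 32 → 31 → 29
It first returns after 10 in-shuffles.

10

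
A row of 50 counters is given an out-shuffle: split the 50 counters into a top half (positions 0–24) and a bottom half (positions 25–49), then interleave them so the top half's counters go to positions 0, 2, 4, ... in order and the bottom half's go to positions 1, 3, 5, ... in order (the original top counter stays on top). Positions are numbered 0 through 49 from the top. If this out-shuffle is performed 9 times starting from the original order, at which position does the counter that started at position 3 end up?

Track the counter's position through each out-shuffle:
3 → 6 → 12 → 24 → 48 → 47 → 45 → 41 → 33 → 17

17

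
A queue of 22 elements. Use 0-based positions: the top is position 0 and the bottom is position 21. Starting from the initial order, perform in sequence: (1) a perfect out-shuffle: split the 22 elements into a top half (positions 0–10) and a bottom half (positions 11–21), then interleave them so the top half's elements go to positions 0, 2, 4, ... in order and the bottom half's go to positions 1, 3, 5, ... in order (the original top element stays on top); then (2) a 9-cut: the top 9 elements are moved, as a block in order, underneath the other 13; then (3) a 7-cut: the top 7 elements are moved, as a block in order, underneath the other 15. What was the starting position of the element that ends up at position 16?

Undo the operations in reverse order, starting from position 16:
  undo op 3 (cut 7): 16 ← 1
  undo op 2 (cut 9): 1 ← 10
  undo op 1 (out-shuffle, from top half): 10 ← 5
So the element at position 16 came from original position 5.

5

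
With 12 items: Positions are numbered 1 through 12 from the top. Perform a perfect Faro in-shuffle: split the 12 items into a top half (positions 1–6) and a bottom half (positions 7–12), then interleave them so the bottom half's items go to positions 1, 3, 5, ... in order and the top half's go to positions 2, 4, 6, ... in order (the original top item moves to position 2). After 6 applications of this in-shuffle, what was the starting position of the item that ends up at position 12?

1

Work backwards from position 12, undoing one in-shuffle at a time:
12 ← 6 ← 3 ← 8 ← 4 ← 2 ← 1
So the item now at position 12 started at position 1.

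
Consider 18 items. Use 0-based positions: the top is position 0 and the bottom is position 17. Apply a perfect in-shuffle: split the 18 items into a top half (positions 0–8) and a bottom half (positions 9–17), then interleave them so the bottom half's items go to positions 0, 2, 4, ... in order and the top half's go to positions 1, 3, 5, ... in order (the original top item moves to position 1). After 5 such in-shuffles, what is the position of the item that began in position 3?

13

Track the item's position through each in-shuffle:
3 → 7 → 15 → 12 → 6 → 13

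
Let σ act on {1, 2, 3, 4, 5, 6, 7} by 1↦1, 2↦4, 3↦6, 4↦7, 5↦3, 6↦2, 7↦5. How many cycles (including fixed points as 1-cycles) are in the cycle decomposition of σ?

Cycle decomposition: (1) (2 4 7 5 3 6).
2 cycles.

2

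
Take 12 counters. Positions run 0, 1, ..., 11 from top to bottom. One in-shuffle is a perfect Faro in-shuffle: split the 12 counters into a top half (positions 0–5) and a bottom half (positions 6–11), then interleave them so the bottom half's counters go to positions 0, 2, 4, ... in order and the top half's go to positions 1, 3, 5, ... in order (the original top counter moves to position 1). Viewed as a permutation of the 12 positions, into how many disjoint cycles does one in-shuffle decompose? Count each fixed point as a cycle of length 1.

Trace each unvisited position around until it returns:
(0 1 3 7 2 5 ... len 12)
1 cycle in total.

1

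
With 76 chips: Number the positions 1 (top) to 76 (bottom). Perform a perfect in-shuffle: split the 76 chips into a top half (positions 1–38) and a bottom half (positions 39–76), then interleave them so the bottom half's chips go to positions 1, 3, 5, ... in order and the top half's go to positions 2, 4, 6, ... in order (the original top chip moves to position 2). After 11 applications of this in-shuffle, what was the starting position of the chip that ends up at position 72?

25

Work backwards from position 72, undoing one in-shuffle at a time:
72 ← 36 ← 18 ← 9 ← 43 ← 60 ← 30 ← 15 ← 46 ← 23 ← 50 ← 25
So the chip now at position 72 started at position 25.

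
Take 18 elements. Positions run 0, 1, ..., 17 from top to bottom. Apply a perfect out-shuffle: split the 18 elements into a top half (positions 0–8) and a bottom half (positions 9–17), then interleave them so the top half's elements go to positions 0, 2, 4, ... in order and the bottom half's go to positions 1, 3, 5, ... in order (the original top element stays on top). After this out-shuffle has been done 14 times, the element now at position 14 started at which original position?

Work backwards from position 14, undoing one out-shuffle at a time:
14 ← 7 ← 12 ← 6 ← 3 ← ... ← 5 (14 steps).
So the element now at position 14 started at position 5.

5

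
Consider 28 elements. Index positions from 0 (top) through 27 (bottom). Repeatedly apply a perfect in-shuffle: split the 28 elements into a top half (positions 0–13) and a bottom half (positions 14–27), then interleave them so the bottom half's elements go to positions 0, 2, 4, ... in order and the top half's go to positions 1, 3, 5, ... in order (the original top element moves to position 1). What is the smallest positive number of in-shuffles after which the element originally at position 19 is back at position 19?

Follow position 19 under repeated in-shuffles:
19 → 10 → 21 → 14 → 0 → 1 → 3 → 7 → ... → 19 (length 28)
It first returns after 28 in-shuffles.

28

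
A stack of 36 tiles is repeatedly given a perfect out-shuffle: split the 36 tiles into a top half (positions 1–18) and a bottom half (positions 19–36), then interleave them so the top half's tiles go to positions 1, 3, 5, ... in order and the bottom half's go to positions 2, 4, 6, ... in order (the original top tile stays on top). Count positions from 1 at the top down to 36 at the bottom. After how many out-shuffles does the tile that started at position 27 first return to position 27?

Follow position 27 under repeated out-shuffles:
27 → 18 → 35 → 34 → 32 → 28 → 20 → 4 → 7 → 13 → 25 → 14 → 27
It first returns after 12 out-shuffles.

12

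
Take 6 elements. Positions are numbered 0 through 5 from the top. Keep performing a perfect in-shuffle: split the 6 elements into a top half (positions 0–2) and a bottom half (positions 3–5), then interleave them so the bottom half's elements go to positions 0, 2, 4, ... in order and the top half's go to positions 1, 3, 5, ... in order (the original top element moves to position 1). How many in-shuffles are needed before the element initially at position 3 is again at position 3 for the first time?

3

Follow position 3 under repeated in-shuffles:
3 → 0 → 1 → 3
It first returns after 3 in-shuffles.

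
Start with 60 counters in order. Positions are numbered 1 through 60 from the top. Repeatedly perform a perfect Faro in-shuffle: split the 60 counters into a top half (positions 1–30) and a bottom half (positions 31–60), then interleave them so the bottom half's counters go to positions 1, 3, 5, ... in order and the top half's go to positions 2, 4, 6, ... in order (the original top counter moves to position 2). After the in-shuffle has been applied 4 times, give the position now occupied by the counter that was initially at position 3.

Track the counter's position through each in-shuffle:
3 → 6 → 12 → 24 → 48

48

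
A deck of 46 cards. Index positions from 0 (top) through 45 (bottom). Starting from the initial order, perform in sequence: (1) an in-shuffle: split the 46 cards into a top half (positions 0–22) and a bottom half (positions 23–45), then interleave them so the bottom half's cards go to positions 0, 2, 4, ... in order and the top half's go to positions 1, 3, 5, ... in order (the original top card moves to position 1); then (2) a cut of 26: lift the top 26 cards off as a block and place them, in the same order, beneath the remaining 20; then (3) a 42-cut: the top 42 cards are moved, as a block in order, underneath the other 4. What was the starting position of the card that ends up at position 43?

9

Undo the operations in reverse order, starting from position 43:
  undo op 3 (cut 42): 43 ← 39
  undo op 2 (cut 26): 39 ← 19
  undo op 1 (in-shuffle, from top half): 19 ← 9
So the card at position 43 came from original position 9.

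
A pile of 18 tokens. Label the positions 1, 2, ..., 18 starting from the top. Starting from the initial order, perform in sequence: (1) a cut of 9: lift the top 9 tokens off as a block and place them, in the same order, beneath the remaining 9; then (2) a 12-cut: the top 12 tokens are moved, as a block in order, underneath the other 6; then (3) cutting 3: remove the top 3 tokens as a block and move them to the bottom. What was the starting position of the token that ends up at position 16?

Undo the operations in reverse order, starting from position 16:
  undo op 3 (cut 3): 16 ← 1
  undo op 2 (cut 12): 1 ← 13
  undo op 1 (cut 9): 13 ← 4
So the token at position 16 came from original position 4.

4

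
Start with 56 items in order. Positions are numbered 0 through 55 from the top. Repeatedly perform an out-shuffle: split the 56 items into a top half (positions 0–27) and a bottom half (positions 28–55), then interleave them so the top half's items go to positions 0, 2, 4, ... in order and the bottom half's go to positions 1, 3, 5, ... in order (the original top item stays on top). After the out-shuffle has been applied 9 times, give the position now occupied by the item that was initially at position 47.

Track the item's position through each out-shuffle:
47 → 39 → 23 → 46 → 37 → 19 → 38 → 21 → 42 → 29

29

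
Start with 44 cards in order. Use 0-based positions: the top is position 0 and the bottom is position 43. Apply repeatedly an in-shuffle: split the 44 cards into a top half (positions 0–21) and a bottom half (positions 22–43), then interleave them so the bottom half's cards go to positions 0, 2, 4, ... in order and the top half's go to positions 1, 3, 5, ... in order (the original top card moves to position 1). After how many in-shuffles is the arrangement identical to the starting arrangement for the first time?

The in-shuffle permutes the 44 positions with cycle lengths [2, 4, 4, 4, 6, 12, 12].
Every card is home exactly when every cycle has completed a whole number of laps, i.e. after lcm(2, 4, 6, 12) = 12 in-shuffles.

12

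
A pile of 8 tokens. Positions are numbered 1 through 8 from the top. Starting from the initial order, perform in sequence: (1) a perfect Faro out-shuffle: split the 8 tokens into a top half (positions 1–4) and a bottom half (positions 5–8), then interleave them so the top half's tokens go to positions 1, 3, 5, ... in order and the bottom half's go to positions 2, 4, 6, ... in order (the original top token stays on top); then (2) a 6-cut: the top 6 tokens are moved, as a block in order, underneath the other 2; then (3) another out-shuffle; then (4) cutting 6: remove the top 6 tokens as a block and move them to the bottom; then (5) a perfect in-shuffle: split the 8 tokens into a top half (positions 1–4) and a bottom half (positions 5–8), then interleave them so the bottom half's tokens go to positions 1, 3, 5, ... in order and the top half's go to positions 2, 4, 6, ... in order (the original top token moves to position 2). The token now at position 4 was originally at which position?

7

Undo the operations in reverse order, starting from position 4:
  undo op 5 (in-shuffle, from top half): 4 ← 2
  undo op 4 (cut 6): 2 ← 8
  undo op 3 (out-shuffle, from bottom half): 8 ← 8
  undo op 2 (cut 6): 8 ← 6
  undo op 1 (out-shuffle, from bottom half): 6 ← 7
So the token at position 4 came from original position 7.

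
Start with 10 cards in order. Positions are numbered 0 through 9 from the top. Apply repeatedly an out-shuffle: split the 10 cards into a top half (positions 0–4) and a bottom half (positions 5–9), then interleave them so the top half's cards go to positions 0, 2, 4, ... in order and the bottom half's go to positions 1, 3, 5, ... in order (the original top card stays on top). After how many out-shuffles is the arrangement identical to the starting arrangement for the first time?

The out-shuffle permutes the 10 positions with cycle lengths [1, 1, 2, 6].
Every card is home exactly when every cycle has completed a whole number of laps, i.e. after lcm(1, 2, 6) = 6 out-shuffles.

6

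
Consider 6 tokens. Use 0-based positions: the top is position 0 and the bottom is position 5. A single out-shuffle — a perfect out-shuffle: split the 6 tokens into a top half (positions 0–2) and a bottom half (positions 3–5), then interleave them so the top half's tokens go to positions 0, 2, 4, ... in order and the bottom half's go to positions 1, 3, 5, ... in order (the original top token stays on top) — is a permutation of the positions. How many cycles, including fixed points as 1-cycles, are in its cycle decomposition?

3

Trace each unvisited position around until it returns:
(0) (1 2 4 3) (5)
3 cycles in total.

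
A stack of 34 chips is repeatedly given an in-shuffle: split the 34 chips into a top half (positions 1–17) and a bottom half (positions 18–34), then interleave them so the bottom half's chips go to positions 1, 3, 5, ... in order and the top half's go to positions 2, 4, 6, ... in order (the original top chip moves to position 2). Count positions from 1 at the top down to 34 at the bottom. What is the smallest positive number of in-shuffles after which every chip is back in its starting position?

12

The in-shuffle permutes the 34 positions with cycle lengths [3, 3, 4, 12, 12].
Every chip is home exactly when every cycle has completed a whole number of laps, i.e. after lcm(3, 4, 12) = 12 in-shuffles.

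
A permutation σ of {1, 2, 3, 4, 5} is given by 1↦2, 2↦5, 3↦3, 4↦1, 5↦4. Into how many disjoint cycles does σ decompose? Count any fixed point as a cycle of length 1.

2

Cycle decomposition: (1 2 5 4) (3).
2 cycles.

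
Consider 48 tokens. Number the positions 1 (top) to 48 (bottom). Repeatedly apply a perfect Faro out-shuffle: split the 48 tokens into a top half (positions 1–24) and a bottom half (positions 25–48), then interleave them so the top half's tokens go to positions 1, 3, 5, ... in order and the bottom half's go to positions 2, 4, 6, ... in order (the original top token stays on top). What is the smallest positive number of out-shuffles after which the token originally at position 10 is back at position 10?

Follow position 10 under repeated out-shuffles:
10 → 19 → 37 → 26 → 4 → 7 → 13 → 25 → ... → 10 (length 23)
It first returns after 23 out-shuffles.

23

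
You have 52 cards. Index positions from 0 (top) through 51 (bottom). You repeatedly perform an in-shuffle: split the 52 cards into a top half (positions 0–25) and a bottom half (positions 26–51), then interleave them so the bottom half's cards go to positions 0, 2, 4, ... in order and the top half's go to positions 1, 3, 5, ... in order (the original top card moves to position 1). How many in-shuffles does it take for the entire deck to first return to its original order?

The in-shuffle permutes the 52 positions with cycle lengths [52].
Every card is home exactly when every cycle has completed a whole number of laps, i.e. after lcm(52) = 52 in-shuffles.

52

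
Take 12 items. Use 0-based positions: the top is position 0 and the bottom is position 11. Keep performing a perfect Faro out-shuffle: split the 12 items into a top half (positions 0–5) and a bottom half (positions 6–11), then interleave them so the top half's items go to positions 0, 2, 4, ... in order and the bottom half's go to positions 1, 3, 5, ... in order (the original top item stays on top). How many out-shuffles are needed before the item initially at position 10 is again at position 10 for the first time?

Follow position 10 under repeated out-shuffles:
10 → 9 → 7 → 3 → 6 → 1 → 2 → 4 → 8 → 5 → 10
It first returns after 10 out-shuffles.

10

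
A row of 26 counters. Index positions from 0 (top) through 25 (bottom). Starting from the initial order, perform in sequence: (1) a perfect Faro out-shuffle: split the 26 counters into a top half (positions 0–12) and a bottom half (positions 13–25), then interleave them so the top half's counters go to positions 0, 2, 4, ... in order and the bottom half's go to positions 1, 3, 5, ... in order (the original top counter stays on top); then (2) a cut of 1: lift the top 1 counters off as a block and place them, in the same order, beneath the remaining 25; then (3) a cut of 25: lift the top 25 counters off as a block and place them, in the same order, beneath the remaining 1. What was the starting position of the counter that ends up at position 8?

4

Undo the operations in reverse order, starting from position 8:
  undo op 3 (cut 25): 8 ← 7
  undo op 2 (cut 1): 7 ← 8
  undo op 1 (out-shuffle, from top half): 8 ← 4
So the counter at position 8 came from original position 4.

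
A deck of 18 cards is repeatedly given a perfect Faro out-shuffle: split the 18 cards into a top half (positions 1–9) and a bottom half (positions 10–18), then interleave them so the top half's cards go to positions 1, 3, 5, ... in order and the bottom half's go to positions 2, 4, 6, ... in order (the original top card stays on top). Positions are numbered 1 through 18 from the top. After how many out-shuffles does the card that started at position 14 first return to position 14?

Follow position 14 under repeated out-shuffles:
14 → 10 → 2 → 3 → 5 → 9 → 17 → 16 → 14
It first returns after 8 out-shuffles.

8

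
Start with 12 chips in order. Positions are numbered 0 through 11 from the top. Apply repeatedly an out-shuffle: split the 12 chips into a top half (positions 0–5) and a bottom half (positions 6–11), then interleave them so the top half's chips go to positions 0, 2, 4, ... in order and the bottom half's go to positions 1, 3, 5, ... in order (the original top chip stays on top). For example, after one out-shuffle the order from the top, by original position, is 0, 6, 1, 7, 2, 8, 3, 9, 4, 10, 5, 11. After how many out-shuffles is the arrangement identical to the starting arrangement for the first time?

The out-shuffle permutes the 12 positions with cycle lengths [1, 1, 10].
Every chip is home exactly when every cycle has completed a whole number of laps, i.e. after lcm(1, 10) = 10 out-shuffles.

10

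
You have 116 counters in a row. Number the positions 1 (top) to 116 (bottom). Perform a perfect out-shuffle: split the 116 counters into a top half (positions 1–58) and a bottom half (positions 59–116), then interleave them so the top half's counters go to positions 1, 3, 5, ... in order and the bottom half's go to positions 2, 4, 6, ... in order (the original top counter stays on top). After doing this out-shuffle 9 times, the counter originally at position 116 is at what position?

Position 116 is a fixed point of every out-shuffle, so the counter never moves.

116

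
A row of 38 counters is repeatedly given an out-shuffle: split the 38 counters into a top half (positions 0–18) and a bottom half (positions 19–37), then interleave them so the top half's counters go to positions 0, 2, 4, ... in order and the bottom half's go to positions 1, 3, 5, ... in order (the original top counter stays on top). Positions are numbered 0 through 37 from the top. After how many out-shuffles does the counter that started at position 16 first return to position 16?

Follow position 16 under repeated out-shuffles:
16 → 32 → 27 → 17 → 34 → 31 → 25 → 13 → ... → 16 (length 36)
It first returns after 36 out-shuffles.

36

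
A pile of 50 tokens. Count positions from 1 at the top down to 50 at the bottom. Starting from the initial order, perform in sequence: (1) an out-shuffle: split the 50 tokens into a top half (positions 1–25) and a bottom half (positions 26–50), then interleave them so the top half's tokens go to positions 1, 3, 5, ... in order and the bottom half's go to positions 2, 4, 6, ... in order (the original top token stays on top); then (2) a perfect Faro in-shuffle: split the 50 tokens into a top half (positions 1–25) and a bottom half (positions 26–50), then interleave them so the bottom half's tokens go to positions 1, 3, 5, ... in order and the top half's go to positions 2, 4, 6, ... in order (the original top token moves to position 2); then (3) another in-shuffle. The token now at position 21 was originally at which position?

34

Undo the operations in reverse order, starting from position 21:
  undo op 3 (in-shuffle, from bottom half): 21 ← 36
  undo op 2 (in-shuffle, from top half): 36 ← 18
  undo op 1 (out-shuffle, from bottom half): 18 ← 34
So the token at position 21 came from original position 34.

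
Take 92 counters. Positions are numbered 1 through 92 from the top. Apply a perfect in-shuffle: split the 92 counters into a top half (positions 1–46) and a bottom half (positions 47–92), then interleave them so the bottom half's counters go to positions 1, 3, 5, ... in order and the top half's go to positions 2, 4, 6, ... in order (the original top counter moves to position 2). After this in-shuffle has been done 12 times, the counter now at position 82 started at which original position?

Work backwards from position 82, undoing one in-shuffle at a time:
82 ← 41 ← 67 ← 80 ← 40 ← 20 ← 10 ← 5 ← 49 ← 71 ← 82 ← 41 ← 67
So the counter now at position 82 started at position 67.

67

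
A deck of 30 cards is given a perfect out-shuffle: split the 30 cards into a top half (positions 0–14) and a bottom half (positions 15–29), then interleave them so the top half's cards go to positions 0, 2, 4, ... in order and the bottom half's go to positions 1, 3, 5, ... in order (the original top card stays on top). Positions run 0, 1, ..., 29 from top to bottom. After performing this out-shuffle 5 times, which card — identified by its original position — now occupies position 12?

4

Work backwards from position 12, undoing one out-shuffle at a time:
12 ← 6 ← 3 ← 16 ← 8 ← 4
So the card now at position 12 started at position 4.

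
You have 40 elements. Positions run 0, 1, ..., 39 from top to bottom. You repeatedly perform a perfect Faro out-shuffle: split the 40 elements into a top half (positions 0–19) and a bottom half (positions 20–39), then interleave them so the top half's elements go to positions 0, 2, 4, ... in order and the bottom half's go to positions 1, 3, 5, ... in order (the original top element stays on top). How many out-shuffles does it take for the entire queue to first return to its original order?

12

The out-shuffle permutes the 40 positions with cycle lengths [1, 1, 2, 12, 12, 12].
Every element is home exactly when every cycle has completed a whole number of laps, i.e. after lcm(1, 2, 12) = 12 out-shuffles.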